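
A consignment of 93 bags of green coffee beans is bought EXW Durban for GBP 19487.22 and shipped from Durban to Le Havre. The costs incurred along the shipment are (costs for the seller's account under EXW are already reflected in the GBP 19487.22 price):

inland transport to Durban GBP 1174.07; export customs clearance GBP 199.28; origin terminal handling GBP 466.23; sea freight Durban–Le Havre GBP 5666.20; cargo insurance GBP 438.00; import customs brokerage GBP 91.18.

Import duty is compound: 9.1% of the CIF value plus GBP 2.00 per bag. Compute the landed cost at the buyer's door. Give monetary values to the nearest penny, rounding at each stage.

EXW: the seller makes goods available at their premises; the buyer bears all onward costs.
CIF value = EXW price + inland to port + export clearance + origin terminal + freight + insurance = 19487.22 + 1174.07 + 199.28 + 466.23 + 5666.20 + 438.00 = 27431.00
Ad valorem component: 27431.00 × 9.1% = 2496.22
Specific component: 93 × 2.00 = 186.00
Import duty = 2496.22 + 186.00 = 2682.22
Buyer bears: inland to port 1174.07 + export clearance 199.28 + origin terminal 466.23 + freight 5666.20 + insurance 438.00 + brokerage 91.18 + duty 2682.22 = 10717.18
Landed cost = invoice 19487.22 + 10717.18 = 30204.40

Total landed cost: GBP 30204.40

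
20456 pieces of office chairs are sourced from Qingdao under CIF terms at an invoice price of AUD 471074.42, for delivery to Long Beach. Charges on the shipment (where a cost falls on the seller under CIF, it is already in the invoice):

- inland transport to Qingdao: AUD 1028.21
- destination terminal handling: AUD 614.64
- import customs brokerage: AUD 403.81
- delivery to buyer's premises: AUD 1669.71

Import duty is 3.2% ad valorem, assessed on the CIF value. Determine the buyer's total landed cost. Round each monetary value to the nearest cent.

Total landed cost: AUD 488836.96

CIF: the seller pays costs through ocean freight and marine insurance to the destination port.
Already in the invoice (seller's account under CIF): inland to port — exclude.
The CIF price already equals the CIF value: 471074.42
Import duty = 471074.42 × 3.2% = 15074.38
Buyer bears: destination terminal 614.64 + brokerage 403.81 + delivery 1669.71 + duty 15074.38 = 17762.54
Landed cost = invoice 471074.42 + 17762.54 = 488836.96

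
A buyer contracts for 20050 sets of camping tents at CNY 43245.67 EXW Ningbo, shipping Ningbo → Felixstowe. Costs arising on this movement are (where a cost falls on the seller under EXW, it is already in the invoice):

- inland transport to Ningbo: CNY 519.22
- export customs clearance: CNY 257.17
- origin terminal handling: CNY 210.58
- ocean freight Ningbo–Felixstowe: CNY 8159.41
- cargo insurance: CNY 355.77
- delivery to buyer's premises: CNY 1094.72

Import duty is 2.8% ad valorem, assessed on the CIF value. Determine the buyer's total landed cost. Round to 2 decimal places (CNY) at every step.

Total landed cost: CNY 55319.48

EXW: the seller makes goods available at their premises; the buyer bears all onward costs.
CIF value = EXW price + inland to port + export clearance + origin terminal + freight + insurance = 43245.67 + 519.22 + 257.17 + 210.58 + 8159.41 + 355.77 = 52747.82
Import duty = 52747.82 × 2.8% = 1476.94
Buyer bears: inland to port 519.22 + export clearance 257.17 + origin terminal 210.58 + freight 8159.41 + insurance 355.77 + delivery 1094.72 + duty 1476.94 = 12073.81
Landed cost = invoice 43245.67 + 12073.81 = 55319.48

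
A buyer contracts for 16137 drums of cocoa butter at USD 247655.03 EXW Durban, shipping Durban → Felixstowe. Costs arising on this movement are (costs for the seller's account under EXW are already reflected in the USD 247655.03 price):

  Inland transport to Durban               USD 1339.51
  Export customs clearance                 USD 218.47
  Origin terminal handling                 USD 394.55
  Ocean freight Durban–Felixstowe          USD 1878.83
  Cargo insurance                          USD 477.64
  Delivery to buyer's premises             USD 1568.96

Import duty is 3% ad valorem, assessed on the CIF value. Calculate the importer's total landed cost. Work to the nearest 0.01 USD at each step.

Total landed cost: USD 261091.91

EXW: the seller makes goods available at their premises; the buyer bears all onward costs.
CIF value = EXW price + inland to port + export clearance + origin terminal + freight + insurance = 247655.03 + 1339.51 + 218.47 + 394.55 + 1878.83 + 477.64 = 251964.03
Import duty = 251964.03 × 3% = 7558.92
Buyer bears: inland to port 1339.51 + export clearance 218.47 + origin terminal 394.55 + freight 1878.83 + insurance 477.64 + delivery 1568.96 + duty 7558.92 = 13436.88
Landed cost = invoice 247655.03 + 13436.88 = 261091.91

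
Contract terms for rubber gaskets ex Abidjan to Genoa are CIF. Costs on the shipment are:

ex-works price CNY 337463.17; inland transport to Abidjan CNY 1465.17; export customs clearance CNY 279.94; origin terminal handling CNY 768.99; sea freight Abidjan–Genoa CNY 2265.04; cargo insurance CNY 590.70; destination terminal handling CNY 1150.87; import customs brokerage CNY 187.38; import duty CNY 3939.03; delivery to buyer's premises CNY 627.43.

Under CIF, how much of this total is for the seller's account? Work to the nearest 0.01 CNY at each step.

Seller's account: CNY 342833.01

CIF: the seller pays costs through ocean freight and marine insurance to the destination port.
Seller's account: goods 337463.17 + inland to port 1465.17 + export clearance 279.94 + origin terminal 768.99 + freight 2265.04 + insurance 590.70 = 342833.01
Buyer's account: destination terminal 1150.87 + brokerage 187.38 + duty 3939.03 + delivery 627.43 = 5904.71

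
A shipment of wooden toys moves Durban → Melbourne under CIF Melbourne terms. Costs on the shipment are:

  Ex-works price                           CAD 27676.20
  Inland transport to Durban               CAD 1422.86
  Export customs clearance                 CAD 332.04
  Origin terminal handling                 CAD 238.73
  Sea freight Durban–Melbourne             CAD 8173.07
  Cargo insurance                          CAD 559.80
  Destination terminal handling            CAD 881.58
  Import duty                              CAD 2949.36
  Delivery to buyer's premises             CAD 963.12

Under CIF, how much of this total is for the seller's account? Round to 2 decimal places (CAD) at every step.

Seller's account: CAD 38402.70

CIF: the seller pays costs through ocean freight and marine insurance to the destination port.
Seller's account: goods 27676.20 + inland to port 1422.86 + export clearance 332.04 + origin terminal 238.73 + freight 8173.07 + insurance 559.80 = 38402.70
Buyer's account: destination terminal 881.58 + duty 2949.36 + delivery 963.12 = 4794.06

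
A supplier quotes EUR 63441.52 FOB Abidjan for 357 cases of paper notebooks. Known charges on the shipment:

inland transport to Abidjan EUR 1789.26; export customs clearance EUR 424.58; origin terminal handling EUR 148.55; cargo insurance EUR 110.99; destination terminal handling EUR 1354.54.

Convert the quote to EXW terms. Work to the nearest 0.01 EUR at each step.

Not relevant to the conversion: destination terminal, insurance — on the buyer under both terms; not part of either seller's price.
From FOB to EXW, the seller no longer bears: inland to port, export clearance, origin terminal.
EXW price = 63441.52 − 1789.26 − 424.58 − 148.55 = 61079.13

EXW price: EUR 61079.13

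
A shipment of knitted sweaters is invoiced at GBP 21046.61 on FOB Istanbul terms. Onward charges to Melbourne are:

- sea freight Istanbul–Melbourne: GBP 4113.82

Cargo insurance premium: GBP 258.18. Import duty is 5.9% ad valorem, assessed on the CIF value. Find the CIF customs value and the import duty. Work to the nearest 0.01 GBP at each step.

CIF = FOB price + freight + insurance
CIF = 21046.61 + 4113.82 + 258.18 = 25418.61
Import duty = 25418.61 × 5.9% = 1499.70

CIF value: GBP 25418.61; import duty: GBP 1499.70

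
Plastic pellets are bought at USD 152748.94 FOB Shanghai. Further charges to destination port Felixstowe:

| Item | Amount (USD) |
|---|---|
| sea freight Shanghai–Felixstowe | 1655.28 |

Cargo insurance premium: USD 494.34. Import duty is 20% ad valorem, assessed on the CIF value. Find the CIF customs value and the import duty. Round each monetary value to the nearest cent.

CIF = FOB price + freight + insurance
CIF = 152748.94 + 1655.28 + 494.34 = 154898.56
Import duty = 154898.56 × 20% = 30979.71

CIF value: USD 154898.56; import duty: USD 30979.71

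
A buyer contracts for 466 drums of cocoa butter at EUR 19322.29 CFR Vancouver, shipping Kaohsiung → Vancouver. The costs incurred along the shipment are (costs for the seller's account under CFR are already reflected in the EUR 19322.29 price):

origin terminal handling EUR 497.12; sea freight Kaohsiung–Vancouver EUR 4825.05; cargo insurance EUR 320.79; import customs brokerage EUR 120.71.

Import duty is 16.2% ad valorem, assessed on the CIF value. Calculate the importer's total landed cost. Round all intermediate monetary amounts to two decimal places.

Total landed cost: EUR 22945.97

CFR: the seller pays costs through ocean freight to the destination port, but not insurance.
Already in the invoice (seller's account under CFR): origin terminal, freight — exclude.
CIF value = CFR price + insurance = 19322.29 + 320.79 = 19643.08
Import duty = 19643.08 × 16.2% = 3182.18
Buyer bears: insurance 320.79 + brokerage 120.71 + duty 3182.18 = 3623.68
Landed cost = invoice 19322.29 + 3623.68 = 22945.97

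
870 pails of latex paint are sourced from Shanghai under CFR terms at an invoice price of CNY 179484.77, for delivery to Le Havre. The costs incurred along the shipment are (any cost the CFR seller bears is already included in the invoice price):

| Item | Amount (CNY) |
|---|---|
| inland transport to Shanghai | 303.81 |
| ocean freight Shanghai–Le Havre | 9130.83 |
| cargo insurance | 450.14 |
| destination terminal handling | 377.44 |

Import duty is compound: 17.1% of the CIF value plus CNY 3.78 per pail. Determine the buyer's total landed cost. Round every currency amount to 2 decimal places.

Total landed cost: CNY 214369.82

CFR: the seller pays costs through ocean freight to the destination port, but not insurance.
Already in the invoice (seller's account under CFR): inland to port, freight — exclude.
CIF value = CFR price + insurance = 179484.77 + 450.14 = 179934.91
Ad valorem component: 179934.91 × 17.1% = 30768.87
Specific component: 870 × 3.78 = 3288.60
Import duty = 30768.87 + 3288.60 = 34057.47
Buyer bears: insurance 450.14 + destination terminal 377.44 + duty 34057.47 = 34885.05
Landed cost = invoice 179484.77 + 34885.05 = 214369.82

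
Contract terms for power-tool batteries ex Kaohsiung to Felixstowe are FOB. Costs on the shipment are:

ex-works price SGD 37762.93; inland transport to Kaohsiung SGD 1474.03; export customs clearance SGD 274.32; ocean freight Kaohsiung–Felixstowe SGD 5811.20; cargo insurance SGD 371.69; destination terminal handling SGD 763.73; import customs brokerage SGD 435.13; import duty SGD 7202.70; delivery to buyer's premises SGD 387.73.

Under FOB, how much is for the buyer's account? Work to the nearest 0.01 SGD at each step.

FOB: the seller bears costs until goods are on board at the origin port; the buyer bears freight, insurance and all costs thereafter.
Seller's account: goods 37762.93 + inland to port 1474.03 + export clearance 274.32 = 39511.28
Buyer's account: freight 5811.20 + insurance 371.69 + destination terminal 763.73 + brokerage 435.13 + duty 7202.70 + delivery 387.73 = 14972.18

Buyer's account: SGD 14972.18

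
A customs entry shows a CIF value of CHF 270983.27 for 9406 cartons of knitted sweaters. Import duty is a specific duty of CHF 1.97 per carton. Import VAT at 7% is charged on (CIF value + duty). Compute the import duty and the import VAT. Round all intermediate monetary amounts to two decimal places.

Import duty = 9406 × 1.97 = 18529.82
VAT base = CIF + duty = 270983.27 + 18529.82 = 289513.09
Import VAT = 289513.09 × 7% = 20265.92

Import duty: CHF 18529.82; import VAT: CHF 20265.92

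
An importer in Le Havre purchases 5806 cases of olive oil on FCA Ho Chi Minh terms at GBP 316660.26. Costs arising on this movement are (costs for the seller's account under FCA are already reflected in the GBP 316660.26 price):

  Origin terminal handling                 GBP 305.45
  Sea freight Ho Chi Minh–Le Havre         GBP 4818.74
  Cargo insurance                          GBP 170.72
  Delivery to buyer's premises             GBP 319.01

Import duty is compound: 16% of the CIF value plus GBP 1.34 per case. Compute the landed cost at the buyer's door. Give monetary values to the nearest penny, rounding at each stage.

Total landed cost: GBP 381567.05

FCA: the seller delivers export-cleared goods to the carrier; the buyer bears costs from that point.
CIF value = FCA price + origin terminal + freight + insurance = 316660.26 + 305.45 + 4818.74 + 170.72 = 321955.17
Ad valorem component: 321955.17 × 16% = 51512.83
Specific component: 5806 × 1.34 = 7780.04
Import duty = 51512.83 + 7780.04 = 59292.87
Buyer bears: origin terminal 305.45 + freight 4818.74 + insurance 170.72 + delivery 319.01 + duty 59292.87 = 64906.79
Landed cost = invoice 316660.26 + 64906.79 = 381567.05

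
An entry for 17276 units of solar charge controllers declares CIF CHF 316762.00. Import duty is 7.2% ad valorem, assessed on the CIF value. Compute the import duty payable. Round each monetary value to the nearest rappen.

Import duty = 316762.00 × 7.2% = 22806.86

Import duty: CHF 22806.86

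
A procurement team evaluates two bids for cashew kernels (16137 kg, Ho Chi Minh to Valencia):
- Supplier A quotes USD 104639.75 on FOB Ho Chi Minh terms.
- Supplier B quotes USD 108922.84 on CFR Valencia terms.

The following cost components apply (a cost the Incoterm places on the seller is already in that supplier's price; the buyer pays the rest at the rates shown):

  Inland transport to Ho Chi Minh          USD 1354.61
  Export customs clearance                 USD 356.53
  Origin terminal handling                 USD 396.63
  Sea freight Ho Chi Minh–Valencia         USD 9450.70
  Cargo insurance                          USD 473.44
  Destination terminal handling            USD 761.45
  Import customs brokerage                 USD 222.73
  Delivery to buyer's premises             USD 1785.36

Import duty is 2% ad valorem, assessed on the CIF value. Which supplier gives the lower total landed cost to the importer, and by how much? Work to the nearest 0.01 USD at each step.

Supplier A (FOB):
CIF value = FOB price + freight + insurance = 104639.75 + 9450.70 + 473.44 = 114563.89
Import duty = 114563.89 × 2% = 2291.28
Buyer bears (A): 9450.70 + 473.44 + 761.45 + 222.73 + 1785.36 = 12693.68
Landed cost (A) = invoice 104639.75 + 12693.68 + duty 2291.28 = 119624.71
Supplier B (CFR):
CIF value = CFR price + insurance = 108922.84 + 473.44 = 109396.28
Import duty = 109396.28 × 2% = 2187.93
Buyer bears (B): 473.44 + 761.45 + 222.73 + 1785.36 = 3242.98
Landed cost (B) = invoice 108922.84 + 3242.98 + duty 2187.93 = 114353.75
Difference = |119624.71 − 114353.75| = 5270.96

Supplier B is cheaper by USD 5270.96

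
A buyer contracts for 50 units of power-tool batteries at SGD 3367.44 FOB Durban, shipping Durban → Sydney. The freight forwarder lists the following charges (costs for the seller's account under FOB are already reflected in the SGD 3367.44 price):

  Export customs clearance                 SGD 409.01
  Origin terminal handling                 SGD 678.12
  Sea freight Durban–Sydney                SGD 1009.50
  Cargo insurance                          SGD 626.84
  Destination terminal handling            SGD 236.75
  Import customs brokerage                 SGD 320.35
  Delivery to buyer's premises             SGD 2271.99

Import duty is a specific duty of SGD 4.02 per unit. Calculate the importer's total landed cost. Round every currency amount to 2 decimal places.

FOB: the seller bears costs until goods are on board at the origin port; the buyer bears freight, insurance and all costs thereafter.
Already in the invoice (seller's account under FOB): export clearance, origin terminal — exclude.
CIF value = FOB price + freight + insurance = 3367.44 + 1009.50 + 626.84 = 5003.78
Import duty = 50 × 4.02 = 201.00
Buyer bears: freight 1009.50 + insurance 626.84 + destination terminal 236.75 + brokerage 320.35 + delivery 2271.99 + duty 201.00 = 4666.43
Landed cost = invoice 3367.44 + 4666.43 = 8033.87

Total landed cost: SGD 8033.87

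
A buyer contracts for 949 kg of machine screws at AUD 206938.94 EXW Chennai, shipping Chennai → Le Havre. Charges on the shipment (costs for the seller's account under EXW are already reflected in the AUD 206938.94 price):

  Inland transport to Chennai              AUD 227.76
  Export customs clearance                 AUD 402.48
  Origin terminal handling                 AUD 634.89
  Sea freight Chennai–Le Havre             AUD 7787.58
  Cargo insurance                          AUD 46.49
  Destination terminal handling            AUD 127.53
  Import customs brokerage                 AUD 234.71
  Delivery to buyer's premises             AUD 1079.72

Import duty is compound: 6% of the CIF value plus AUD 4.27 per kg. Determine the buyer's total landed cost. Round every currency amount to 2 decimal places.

EXW: the seller makes goods available at their premises; the buyer bears all onward costs.
CIF value = EXW price + inland to port + export clearance + origin terminal + freight + insurance = 206938.94 + 227.76 + 402.48 + 634.89 + 7787.58 + 46.49 = 216038.14
Ad valorem component: 216038.14 × 6% = 12962.29
Specific component: 949 × 4.27 = 4052.23
Import duty = 12962.29 + 4052.23 = 17014.52
Buyer bears: inland to port 227.76 + export clearance 402.48 + origin terminal 634.89 + freight 7787.58 + insurance 46.49 + destination terminal 127.53 + brokerage 234.71 + delivery 1079.72 + duty 17014.52 = 27555.68
Landed cost = invoice 206938.94 + 27555.68 = 234494.62

Total landed cost: AUD 234494.62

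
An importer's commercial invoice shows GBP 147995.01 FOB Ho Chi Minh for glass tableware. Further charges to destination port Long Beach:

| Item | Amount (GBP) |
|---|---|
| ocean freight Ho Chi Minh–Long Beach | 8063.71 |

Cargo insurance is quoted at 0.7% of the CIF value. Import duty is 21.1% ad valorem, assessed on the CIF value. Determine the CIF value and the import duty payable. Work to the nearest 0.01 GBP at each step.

CIF value: GBP 157158.83; import duty: GBP 33160.51

Let C be the CIF value. C = FOB price + freight + 0.7% × C
C − 0.7% × C = 147995.01 + 8063.71
0.993 × C = 156058.72
C = 156058.72 / 0.993 = 157158.83
Insurance premium = 0.7% × 157158.83 = 1100.11
Import duty = 157158.83 × 21.1% = 33160.51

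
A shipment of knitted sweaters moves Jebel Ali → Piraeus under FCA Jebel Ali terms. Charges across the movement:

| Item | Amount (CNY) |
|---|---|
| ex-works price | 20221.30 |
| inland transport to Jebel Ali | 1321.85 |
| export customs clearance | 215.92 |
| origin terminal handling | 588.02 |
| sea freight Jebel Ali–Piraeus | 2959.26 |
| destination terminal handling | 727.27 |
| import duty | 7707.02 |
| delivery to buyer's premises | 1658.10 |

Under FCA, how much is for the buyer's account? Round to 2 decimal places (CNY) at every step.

Buyer's account: CNY 13639.67

FCA: the seller delivers export-cleared goods to the carrier; the buyer bears costs from that point.
Seller's account: goods 20221.30 + inland to port 1321.85 + export clearance 215.92 = 21759.07
Buyer's account: origin terminal 588.02 + freight 2959.26 + destination terminal 727.27 + duty 7707.02 + delivery 1658.10 = 13639.67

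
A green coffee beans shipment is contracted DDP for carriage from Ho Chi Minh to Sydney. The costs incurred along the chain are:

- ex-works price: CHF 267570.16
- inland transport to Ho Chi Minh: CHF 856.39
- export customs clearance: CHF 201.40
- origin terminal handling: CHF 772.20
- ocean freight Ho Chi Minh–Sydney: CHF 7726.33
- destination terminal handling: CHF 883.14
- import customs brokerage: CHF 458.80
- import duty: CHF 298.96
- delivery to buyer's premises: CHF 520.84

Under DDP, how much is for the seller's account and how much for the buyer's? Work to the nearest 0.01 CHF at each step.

Seller: CHF 279288.22; buyer: CHF 0.00

DDP: the seller bears all costs including import duty.
Seller's account: goods 267570.16 + inland to port 856.39 + export clearance 201.40 + origin terminal 772.20 + freight 7726.33 + destination terminal 883.14 + brokerage 458.80 + duty 298.96 + delivery 520.84 = 279288.22
Buyer's account: 0.00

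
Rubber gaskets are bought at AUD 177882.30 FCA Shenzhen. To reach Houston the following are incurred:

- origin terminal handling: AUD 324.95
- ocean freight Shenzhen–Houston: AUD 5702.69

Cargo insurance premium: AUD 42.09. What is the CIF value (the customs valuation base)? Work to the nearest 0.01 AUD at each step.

CIF = FCA price + pre-shipment costs + freight + insurance
CIF = 177882.30 + 324.95 + 5702.69 + 42.09 = 183952.03

CIF value: AUD 183952.03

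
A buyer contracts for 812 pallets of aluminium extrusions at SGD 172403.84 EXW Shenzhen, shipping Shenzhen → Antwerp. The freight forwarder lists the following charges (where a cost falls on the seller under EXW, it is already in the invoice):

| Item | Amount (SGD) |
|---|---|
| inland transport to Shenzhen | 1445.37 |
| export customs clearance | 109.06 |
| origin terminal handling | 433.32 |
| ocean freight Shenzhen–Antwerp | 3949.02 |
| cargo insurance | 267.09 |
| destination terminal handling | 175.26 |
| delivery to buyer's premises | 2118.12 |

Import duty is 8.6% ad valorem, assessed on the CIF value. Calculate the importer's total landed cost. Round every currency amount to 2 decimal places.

EXW: the seller makes goods available at their premises; the buyer bears all onward costs.
CIF value = EXW price + inland to port + export clearance + origin terminal + freight + insurance = 172403.84 + 1445.37 + 109.06 + 433.32 + 3949.02 + 267.09 = 178607.70
Import duty = 178607.70 × 8.6% = 15360.26
Buyer bears: inland to port 1445.37 + export clearance 109.06 + origin terminal 433.32 + freight 3949.02 + insurance 267.09 + destination terminal 175.26 + delivery 2118.12 + duty 15360.26 = 23857.50
Landed cost = invoice 172403.84 + 23857.50 = 196261.34

Total landed cost: SGD 196261.34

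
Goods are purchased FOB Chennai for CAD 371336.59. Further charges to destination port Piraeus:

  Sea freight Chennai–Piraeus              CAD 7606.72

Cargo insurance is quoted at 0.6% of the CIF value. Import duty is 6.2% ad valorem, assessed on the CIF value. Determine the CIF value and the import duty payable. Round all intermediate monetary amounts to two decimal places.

Let C be the CIF value. C = FOB price + freight + 0.6% × C
C − 0.6% × C = 371336.59 + 7606.72
0.994 × C = 378943.31
C = 378943.31 / 0.994 = 381230.69
Insurance premium = 0.6% × 381230.69 = 2287.38
Import duty = 381230.69 × 6.2% = 23636.30

CIF value: CAD 381230.69; import duty: CAD 23636.30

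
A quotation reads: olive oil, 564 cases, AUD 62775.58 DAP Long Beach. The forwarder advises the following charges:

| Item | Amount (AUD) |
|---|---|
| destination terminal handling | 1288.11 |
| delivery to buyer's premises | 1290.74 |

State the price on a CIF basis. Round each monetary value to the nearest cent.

From DAP to CIF, the seller no longer bears: destination terminal, delivery.
CIF price = 62775.58 − 1288.11 − 1290.74 = 60196.73

CIF price: AUD 60196.73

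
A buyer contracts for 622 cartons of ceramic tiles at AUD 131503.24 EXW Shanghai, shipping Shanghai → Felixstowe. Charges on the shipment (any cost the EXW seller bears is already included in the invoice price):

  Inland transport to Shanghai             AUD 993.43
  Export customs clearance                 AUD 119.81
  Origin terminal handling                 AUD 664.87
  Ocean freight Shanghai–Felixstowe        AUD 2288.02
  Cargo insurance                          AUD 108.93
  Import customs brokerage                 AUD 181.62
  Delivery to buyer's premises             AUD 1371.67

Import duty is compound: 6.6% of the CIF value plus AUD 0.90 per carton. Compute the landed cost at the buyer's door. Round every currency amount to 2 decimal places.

EXW: the seller makes goods available at their premises; the buyer bears all onward costs.
CIF value = EXW price + inland to port + export clearance + origin terminal + freight + insurance = 131503.24 + 993.43 + 119.81 + 664.87 + 2288.02 + 108.93 = 135678.30
Ad valorem component: 135678.30 × 6.6% = 8954.77
Specific component: 622 × 0.90 = 559.80
Import duty = 8954.77 + 559.80 = 9514.57
Buyer bears: inland to port 993.43 + export clearance 119.81 + origin terminal 664.87 + freight 2288.02 + insurance 108.93 + brokerage 181.62 + delivery 1371.67 + duty 9514.57 = 15242.92
Landed cost = invoice 131503.24 + 15242.92 = 146746.16

Total landed cost: AUD 146746.16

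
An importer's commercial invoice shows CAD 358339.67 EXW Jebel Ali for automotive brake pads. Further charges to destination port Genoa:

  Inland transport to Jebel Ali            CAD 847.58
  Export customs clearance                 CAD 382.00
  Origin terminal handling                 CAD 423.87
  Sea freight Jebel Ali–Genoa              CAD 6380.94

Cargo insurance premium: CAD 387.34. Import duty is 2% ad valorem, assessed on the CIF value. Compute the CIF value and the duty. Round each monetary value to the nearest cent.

CIF = EXW price + pre-shipment costs + freight + insurance
CIF = 358339.67 + 847.58 + 382.00 + 423.87 + 6380.94 + 387.34 = 366761.40
Import duty = 366761.40 × 2% = 7335.23

CIF value: CAD 366761.40; import duty: CAD 7335.23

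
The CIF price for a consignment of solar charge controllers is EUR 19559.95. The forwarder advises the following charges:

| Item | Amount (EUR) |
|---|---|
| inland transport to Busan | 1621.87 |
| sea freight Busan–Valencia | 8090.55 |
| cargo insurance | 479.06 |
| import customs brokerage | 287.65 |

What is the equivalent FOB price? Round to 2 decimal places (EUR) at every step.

Not relevant to the conversion: inland to port — on the seller under both CIF and FOB; already in the CIF price and stays in the FOB price. brokerage — on the buyer under both terms; not part of either seller's price.
From CIF to FOB, the seller no longer bears: freight, insurance.
FOB price = 19559.95 − 8090.55 − 479.06 = 10990.34

FOB price: EUR 10990.34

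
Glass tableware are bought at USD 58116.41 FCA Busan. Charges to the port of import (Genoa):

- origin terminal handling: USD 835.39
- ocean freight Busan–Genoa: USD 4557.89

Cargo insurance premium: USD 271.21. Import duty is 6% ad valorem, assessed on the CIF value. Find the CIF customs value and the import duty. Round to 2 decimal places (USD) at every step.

CIF value: USD 63780.90; import duty: USD 3826.85

CIF = FCA price + pre-shipment costs + freight + insurance
CIF = 58116.41 + 835.39 + 4557.89 + 271.21 = 63780.90
Import duty = 63780.90 × 6% = 3826.85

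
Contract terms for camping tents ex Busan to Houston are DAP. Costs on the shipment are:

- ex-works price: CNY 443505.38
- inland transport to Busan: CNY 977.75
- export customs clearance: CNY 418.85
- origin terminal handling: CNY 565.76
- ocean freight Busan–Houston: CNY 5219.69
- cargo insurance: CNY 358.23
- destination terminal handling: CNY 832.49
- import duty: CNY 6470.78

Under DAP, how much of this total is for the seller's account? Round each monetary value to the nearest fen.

Seller's account: CNY 451878.15

DAP: the seller bears all costs to the named destination except import duty and clearance.
Seller's account: goods 443505.38 + inland to port 977.75 + export clearance 418.85 + origin terminal 565.76 + freight 5219.69 + insurance 358.23 + destination terminal 832.49 = 451878.15
Buyer's account: duty 6470.78 = 6470.78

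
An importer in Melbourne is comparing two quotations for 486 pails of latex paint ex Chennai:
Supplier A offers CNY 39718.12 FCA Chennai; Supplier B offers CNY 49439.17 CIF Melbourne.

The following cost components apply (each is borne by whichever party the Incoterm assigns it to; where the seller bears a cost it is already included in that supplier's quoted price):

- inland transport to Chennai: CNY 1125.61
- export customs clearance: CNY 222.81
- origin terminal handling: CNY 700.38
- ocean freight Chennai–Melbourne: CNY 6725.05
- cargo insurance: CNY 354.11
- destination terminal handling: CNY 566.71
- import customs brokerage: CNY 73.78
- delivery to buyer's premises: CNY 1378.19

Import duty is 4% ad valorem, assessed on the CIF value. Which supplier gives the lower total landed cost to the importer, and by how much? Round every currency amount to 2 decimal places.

Supplier A (FCA):
CIF value = FCA price + origin terminal + freight + insurance = 39718.12 + 700.38 + 6725.05 + 354.11 = 47497.66
Import duty = 47497.66 × 4% = 1899.91
Buyer bears (A): 700.38 + 6725.05 + 354.11 + 566.71 + 73.78 + 1378.19 = 9798.22
Landed cost (A) = invoice 39718.12 + 9798.22 + duty 1899.91 = 51416.25
Supplier B (CIF):
The CIF price already equals the CIF value: 49439.17
Import duty = 49439.17 × 4% = 1977.57
Buyer bears (B): 566.71 + 73.78 + 1378.19 = 2018.68
Landed cost (B) = invoice 49439.17 + 2018.68 + duty 1977.57 = 53435.42
Difference = |51416.25 − 53435.42| = 2019.17

Supplier A is cheaper by CNY 2019.17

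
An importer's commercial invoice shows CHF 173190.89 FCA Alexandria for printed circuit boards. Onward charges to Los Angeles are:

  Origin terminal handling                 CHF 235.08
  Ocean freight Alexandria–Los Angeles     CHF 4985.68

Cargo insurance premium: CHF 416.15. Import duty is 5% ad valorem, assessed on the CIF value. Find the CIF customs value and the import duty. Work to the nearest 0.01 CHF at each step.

CIF = FCA price + pre-shipment costs + freight + insurance
CIF = 173190.89 + 235.08 + 4985.68 + 416.15 = 178827.80
Import duty = 178827.80 × 5% = 8941.39

CIF value: CHF 178827.80; import duty: CHF 8941.39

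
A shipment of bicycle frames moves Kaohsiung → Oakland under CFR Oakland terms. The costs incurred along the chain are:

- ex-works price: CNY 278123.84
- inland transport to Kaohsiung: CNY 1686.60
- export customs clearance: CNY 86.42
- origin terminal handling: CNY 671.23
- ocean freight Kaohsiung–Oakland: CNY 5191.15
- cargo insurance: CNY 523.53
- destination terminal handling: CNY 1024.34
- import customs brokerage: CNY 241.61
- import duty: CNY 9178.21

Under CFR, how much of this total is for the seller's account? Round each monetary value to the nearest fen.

Seller's account: CNY 285759.24

CFR: the seller pays costs through ocean freight to the destination port, but not insurance.
Seller's account: goods 278123.84 + inland to port 1686.60 + export clearance 86.42 + origin terminal 671.23 + freight 5191.15 = 285759.24
Buyer's account: insurance 523.53 + destination terminal 1024.34 + brokerage 241.61 + duty 9178.21 = 10967.69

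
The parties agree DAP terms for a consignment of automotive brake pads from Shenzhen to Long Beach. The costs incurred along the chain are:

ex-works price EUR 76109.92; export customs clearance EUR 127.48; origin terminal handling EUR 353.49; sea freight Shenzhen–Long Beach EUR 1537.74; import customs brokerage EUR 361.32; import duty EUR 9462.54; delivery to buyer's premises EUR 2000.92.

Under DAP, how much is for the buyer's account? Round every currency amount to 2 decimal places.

Buyer's account: EUR 9823.86

DAP: the seller bears all costs to the named destination except import duty and clearance.
Seller's account: goods 76109.92 + export clearance 127.48 + origin terminal 353.49 + freight 1537.74 + delivery 2000.92 = 80129.55
Buyer's account: brokerage 361.32 + duty 9462.54 = 9823.86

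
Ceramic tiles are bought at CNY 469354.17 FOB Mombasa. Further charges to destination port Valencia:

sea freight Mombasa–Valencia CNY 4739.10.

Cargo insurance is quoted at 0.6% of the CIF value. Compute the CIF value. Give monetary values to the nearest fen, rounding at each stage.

CIF value: CNY 476955.00

Let C be the CIF value. C = FOB price + freight + 0.6% × C
C − 0.6% × C = 469354.17 + 4739.10
0.994 × C = 474093.27
C = 474093.27 / 0.994 = 476955.00
Insurance premium = 0.6% × 476955.00 = 2861.73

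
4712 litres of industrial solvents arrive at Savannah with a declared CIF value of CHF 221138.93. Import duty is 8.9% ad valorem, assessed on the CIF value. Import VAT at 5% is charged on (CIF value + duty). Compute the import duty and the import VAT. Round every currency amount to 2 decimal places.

Import duty = 221138.93 × 8.9% = 19681.36
VAT base = CIF + duty = 221138.93 + 19681.36 = 240820.29
Import VAT = 240820.29 × 5% = 12041.01

Import duty: CHF 19681.36; import VAT: CHF 12041.01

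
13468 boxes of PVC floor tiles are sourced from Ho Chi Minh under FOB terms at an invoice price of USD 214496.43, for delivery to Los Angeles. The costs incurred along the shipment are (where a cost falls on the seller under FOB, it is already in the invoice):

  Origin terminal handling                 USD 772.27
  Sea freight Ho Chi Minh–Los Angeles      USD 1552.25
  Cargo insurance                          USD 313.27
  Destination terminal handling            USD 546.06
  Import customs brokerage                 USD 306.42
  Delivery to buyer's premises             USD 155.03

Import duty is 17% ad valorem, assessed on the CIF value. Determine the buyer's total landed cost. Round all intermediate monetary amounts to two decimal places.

FOB: the seller bears costs until goods are on board at the origin port; the buyer bears freight, insurance and all costs thereafter.
Already in the invoice (seller's account under FOB): origin terminal — exclude.
CIF value = FOB price + freight + insurance = 214496.43 + 1552.25 + 313.27 = 216361.95
Import duty = 216361.95 × 17% = 36781.53
Buyer bears: freight 1552.25 + insurance 313.27 + destination terminal 546.06 + brokerage 306.42 + delivery 155.03 + duty 36781.53 = 39654.56
Landed cost = invoice 214496.43 + 39654.56 = 254150.99

Total landed cost: USD 254150.99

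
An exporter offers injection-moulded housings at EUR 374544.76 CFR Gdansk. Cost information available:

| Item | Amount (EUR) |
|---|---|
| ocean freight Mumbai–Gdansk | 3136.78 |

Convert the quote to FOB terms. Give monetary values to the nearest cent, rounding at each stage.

FOB price: EUR 371407.98

From CFR to FOB, the seller no longer bears: freight.
FOB price = 374544.76 − 3136.78 = 371407.98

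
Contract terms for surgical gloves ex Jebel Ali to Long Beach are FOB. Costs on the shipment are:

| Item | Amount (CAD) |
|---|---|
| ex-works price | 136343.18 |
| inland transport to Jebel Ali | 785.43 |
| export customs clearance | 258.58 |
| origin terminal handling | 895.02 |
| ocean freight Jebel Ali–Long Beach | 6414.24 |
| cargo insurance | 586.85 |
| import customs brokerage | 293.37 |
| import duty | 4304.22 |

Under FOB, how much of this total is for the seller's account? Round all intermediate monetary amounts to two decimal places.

FOB: the seller bears costs until goods are on board at the origin port; the buyer bears freight, insurance and all costs thereafter.
Seller's account: goods 136343.18 + inland to port 785.43 + export clearance 258.58 + origin terminal 895.02 = 138282.21
Buyer's account: freight 6414.24 + insurance 586.85 + brokerage 293.37 + duty 4304.22 = 11598.68

Seller's account: CAD 138282.21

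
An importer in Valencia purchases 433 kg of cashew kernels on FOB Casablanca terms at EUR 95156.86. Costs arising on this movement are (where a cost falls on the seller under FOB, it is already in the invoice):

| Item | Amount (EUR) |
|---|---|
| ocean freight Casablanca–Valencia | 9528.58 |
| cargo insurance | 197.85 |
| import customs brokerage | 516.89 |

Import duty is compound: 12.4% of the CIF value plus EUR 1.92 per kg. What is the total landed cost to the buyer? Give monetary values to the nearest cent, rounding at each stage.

FOB: the seller bears costs until goods are on board at the origin port; the buyer bears freight, insurance and all costs thereafter.
CIF value = FOB price + freight + insurance = 95156.86 + 9528.58 + 197.85 = 104883.29
Ad valorem component: 104883.29 × 12.4% = 13005.53
Specific component: 433 × 1.92 = 831.36
Import duty = 13005.53 + 831.36 = 13836.89
Buyer bears: freight 9528.58 + insurance 197.85 + brokerage 516.89 + duty 13836.89 = 24080.21
Landed cost = invoice 95156.86 + 24080.21 = 119237.07

Total landed cost: EUR 119237.07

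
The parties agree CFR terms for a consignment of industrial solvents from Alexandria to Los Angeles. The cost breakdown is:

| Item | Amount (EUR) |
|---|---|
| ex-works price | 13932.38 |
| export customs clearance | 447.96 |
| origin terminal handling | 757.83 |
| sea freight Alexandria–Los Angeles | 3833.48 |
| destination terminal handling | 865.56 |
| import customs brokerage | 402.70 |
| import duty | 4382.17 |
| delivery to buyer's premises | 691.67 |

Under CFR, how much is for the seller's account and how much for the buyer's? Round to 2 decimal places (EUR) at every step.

CFR: the seller pays costs through ocean freight to the destination port, but not insurance.
Seller's account: goods 13932.38 + export clearance 447.96 + origin terminal 757.83 + freight 3833.48 = 18971.65
Buyer's account: destination terminal 865.56 + brokerage 402.70 + duty 4382.17 + delivery 691.67 = 6342.10

Seller: EUR 18971.65; buyer: EUR 6342.10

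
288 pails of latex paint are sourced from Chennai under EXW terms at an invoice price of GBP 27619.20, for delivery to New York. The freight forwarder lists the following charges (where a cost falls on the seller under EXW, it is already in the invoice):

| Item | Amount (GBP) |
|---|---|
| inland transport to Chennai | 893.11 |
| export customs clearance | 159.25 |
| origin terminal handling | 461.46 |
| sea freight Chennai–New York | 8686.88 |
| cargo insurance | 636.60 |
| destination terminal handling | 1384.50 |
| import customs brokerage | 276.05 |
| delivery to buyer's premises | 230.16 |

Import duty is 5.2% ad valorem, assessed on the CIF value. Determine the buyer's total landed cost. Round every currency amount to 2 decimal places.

Total landed cost: GBP 42346.95

EXW: the seller makes goods available at their premises; the buyer bears all onward costs.
CIF value = EXW price + inland to port + export clearance + origin terminal + freight + insurance = 27619.20 + 893.11 + 159.25 + 461.46 + 8686.88 + 636.60 = 38456.50
Import duty = 38456.50 × 5.2% = 1999.74
Buyer bears: inland to port 893.11 + export clearance 159.25 + origin terminal 461.46 + freight 8686.88 + insurance 636.60 + destination terminal 1384.50 + brokerage 276.05 + delivery 230.16 + duty 1999.74 = 14727.75
Landed cost = invoice 27619.20 + 14727.75 = 42346.95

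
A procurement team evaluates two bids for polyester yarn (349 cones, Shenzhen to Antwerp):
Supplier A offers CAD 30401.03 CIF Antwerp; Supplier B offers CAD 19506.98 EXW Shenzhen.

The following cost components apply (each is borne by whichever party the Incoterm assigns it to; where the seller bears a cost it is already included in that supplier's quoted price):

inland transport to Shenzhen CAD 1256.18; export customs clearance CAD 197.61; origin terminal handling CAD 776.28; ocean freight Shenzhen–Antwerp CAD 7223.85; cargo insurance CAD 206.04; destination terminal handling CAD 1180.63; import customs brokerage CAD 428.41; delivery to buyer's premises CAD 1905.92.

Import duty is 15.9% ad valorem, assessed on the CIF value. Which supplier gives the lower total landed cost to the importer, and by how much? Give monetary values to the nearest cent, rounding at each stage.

Supplier A (CIF):
The CIF price already equals the CIF value: 30401.03
Import duty = 30401.03 × 15.9% = 4833.76
Buyer bears (A): 1180.63 + 428.41 + 1905.92 = 3514.96
Landed cost (A) = invoice 30401.03 + 3514.96 + duty 4833.76 = 38749.75
Supplier B (EXW):
CIF value = EXW price + inland to port + export clearance + origin terminal + freight + insurance = 19506.98 + 1256.18 + 197.61 + 776.28 + 7223.85 + 206.04 = 29166.94
Import duty = 29166.94 × 15.9% = 4637.54
Buyer bears (B): 1256.18 + 197.61 + 776.28 + 7223.85 + 206.04 + 1180.63 + 428.41 + 1905.92 = 13174.92
Landed cost (B) = invoice 19506.98 + 13174.92 + duty 4637.54 = 37319.44
Difference = |38749.75 − 37319.44| = 1430.31

Supplier B is cheaper by CAD 1430.31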